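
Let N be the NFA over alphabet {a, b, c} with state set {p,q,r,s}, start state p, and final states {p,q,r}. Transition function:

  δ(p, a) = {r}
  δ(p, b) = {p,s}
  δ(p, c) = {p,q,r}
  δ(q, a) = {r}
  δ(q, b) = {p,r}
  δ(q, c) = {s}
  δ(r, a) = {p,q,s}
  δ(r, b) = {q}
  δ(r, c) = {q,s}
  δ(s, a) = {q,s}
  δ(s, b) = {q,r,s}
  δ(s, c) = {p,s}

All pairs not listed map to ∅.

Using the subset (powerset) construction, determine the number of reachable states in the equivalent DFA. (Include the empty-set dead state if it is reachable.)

Start state of the DFA: {p}.
{p} --a--> {r}  [new]
{p} --b--> {p,s}  [new]
{p} --c--> {p,q,r}  [new]
{r} --a--> {p,q,s}  [new]
{r} --b--> {q}  [new]
{r} --c--> {q,s}  [new]
{p,s} --a--> {q,r,s}  [new]
{p,s} --b--> {p,q,r,s}  [new]
{p,s} --c--> {p,q,r,s}  [seen]
{p,q,r} --a--> {p,q,r,s}  [seen]
{p,q,r} --b--> {p,q,r,s}  [seen]
{p,q,r} --c--> {p,q,r,s}  [seen]
{p,q,s} --a--> {q,r,s}  [seen]
{p,q,s} --b--> {p,q,r,s}  [seen]
{p,q,s} --c--> {p,q,r,s}  [seen]
{q} --a--> {r}  [seen]
{q} --b--> {p,r}  [new]
{q} --c--> {s}  [new]
{q,s} --a--> {q,r,s}  [seen]
{q,s} --b--> {p,q,r,s}  [seen]
{q,s} --c--> {p,s}  [seen]
{q,r,s} --a--> {p,q,r,s}  [seen]
{q,r,s} --b--> {p,q,r,s}  [seen]
{q,r,s} --c--> {p,q,s}  [seen]
{p,q,r,s} --a--> {p,q,r,s}  [seen]
{p,q,r,s} --b--> {p,q,r,s}  [seen]
{p,q,r,s} --c--> {p,q,r,s}  [seen]
{p,r} --a--> {p,q,r,s}  [seen]
{p,r} --b--> {p,q,s}  [seen]
{p,r} --c--> {p,q,r,s}  [seen]
{s} --a--> {q,s}  [seen]
{s} --b--> {q,r,s}  [seen]
{s} --c--> {p,s}  [seen]
Reachable DFA states: {p}, {r}, {p,s}, {p,q,r}, {p,q,s}, {q}, {q,s}, {q,r,s}, {p,q,r,s}, {p,r}, {s}.

11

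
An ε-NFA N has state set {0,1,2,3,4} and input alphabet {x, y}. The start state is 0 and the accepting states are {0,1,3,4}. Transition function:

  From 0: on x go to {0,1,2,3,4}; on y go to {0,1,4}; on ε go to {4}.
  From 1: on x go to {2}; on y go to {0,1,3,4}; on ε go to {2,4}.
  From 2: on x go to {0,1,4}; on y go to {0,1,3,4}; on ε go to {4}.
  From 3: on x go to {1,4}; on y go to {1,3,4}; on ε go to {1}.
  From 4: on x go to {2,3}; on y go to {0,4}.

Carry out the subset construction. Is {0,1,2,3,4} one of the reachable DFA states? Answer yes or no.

yes

Start state of the DFA: {0,4} (ε-closure of the NFA start).
{0,4} --x--> {0,1,2,3,4}  [new]
{0,4} --y--> {0,1,2,4}  [new]
{0,1,2,3,4} --x--> {0,1,2,3,4}  [seen]
{0,1,2,3,4} --y--> {0,1,2,3,4}  [seen]
{0,1,2,4} --x--> {0,1,2,3,4}  [seen]
{0,1,2,4} --y--> {0,1,2,3,4}  [seen]
Reachable DFA states: {0,4}, {0,1,2,3,4}, {0,1,2,4}.
{0,1,2,3,4} is among them.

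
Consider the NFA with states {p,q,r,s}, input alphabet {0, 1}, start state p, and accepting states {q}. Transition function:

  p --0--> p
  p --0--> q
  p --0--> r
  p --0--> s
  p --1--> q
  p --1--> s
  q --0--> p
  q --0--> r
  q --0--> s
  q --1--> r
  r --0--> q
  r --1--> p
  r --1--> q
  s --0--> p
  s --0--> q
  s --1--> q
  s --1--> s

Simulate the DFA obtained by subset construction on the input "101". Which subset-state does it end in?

Start: {p}.
δ(p,1) = {q,s}.
Union: {q,s}.
After 1: {q,s}.
δ(q,0) = {p,r,s}; δ(s,0) = {p,q}.
Union: {p,q,r,s}.
After 0: {p,q,r,s}.
δ(p,1) = {q,s}; δ(q,1) = {r}; δ(r,1) = {p,q}; δ(s,1) = {q,s}.
Union: {p,q,r,s}.
After 1: {p,q,r,s}.

{p,q,r,s}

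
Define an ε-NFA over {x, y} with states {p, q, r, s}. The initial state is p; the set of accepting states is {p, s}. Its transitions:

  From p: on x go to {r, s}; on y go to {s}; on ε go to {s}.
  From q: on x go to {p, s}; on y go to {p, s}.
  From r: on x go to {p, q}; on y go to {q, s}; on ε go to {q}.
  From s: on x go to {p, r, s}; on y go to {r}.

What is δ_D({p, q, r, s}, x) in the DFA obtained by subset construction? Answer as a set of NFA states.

δ(p,x) = {r, s}; δ(q,x) = {p, s}; δ(r,x) = {p, q}; δ(s,x) = {p, r, s}.
Union: {p, q, r, s}.

{p, q, r, s}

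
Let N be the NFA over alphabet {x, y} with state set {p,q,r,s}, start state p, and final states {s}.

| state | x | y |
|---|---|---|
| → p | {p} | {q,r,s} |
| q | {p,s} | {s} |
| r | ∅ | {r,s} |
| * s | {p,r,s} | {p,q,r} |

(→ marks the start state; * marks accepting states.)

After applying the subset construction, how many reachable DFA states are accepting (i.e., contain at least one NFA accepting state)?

3

Start state of the DFA: {p}.
{p} --x--> {p}  [seen]
{p} --y--> {q,r,s}  [new]
{q,r,s} --x--> {p,r,s}  [new]
{q,r,s} --y--> {p,q,r,s}  [new]
{p,r,s} --x--> {p,r,s}  [seen]
{p,r,s} --y--> {p,q,r,s}  [seen]
{p,q,r,s} --x--> {p,r,s}  [seen]
{p,q,r,s} --y--> {p,q,r,s}  [seen]
Reachable DFA states: {p}, {q,r,s}, {p,r,s}, {p,q,r,s}.
Accepting DFA states (contain an NFA accepting state): {q,r,s}, {p,r,s}, {p,q,r,s}.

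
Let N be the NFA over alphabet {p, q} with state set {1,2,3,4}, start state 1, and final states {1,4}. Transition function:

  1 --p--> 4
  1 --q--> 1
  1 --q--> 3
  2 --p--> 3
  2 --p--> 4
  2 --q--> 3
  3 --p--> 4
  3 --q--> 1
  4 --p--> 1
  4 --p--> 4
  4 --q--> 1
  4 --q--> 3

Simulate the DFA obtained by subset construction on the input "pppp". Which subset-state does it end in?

{1,4}

Start: {1}.
δ(1,p) = {4}.
Union: {4}.
After p: {4}.
δ(4,p) = {1,4}.
Union: {1,4}.
After p: {1,4}.
δ(1,p) = {4}; δ(4,p) = {1,4}.
Union: {1,4}.
After p: {1,4}.
δ(1,p) = {4}; δ(4,p) = {1,4}.
Union: {1,4}.
After p: {1,4}.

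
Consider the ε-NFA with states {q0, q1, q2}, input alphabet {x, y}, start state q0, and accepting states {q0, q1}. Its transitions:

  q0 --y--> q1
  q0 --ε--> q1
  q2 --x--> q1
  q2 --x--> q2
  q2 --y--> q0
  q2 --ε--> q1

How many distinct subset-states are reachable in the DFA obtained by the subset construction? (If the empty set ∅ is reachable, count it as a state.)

Start state of the DFA: {q0, q1} (ε-closure of the NFA start).
{q0, q1} --x--> ∅  [new]
{q0, q1} --y--> {q1}  [new]
∅ --x--> ∅  [seen]
∅ --y--> ∅  [seen]
{q1} --x--> ∅  [seen]
{q1} --y--> ∅  [seen]
Reachable DFA states: {q0, q1}, ∅, {q1}.

3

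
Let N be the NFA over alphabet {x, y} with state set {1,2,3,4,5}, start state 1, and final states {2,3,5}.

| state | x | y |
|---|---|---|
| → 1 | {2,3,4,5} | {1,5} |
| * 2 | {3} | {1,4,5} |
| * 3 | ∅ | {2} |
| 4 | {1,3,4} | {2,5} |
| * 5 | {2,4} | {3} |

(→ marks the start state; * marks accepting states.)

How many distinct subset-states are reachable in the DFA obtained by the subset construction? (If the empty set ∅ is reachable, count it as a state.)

8

Start state of the DFA: {1}.
{1} --x--> {2,3,4,5}  [new]
{1} --y--> {1,5}  [new]
{2,3,4,5} --x--> {1,2,3,4}  [new]
{2,3,4,5} --y--> {1,2,3,4,5}  [new]
{1,5} --x--> {2,3,4,5}  [seen]
{1,5} --y--> {1,3,5}  [new]
{1,2,3,4} --x--> {1,2,3,4,5}  [seen]
{1,2,3,4} --y--> {1,2,4,5}  [new]
{1,2,3,4,5} --x--> {1,2,3,4,5}  [seen]
{1,2,3,4,5} --y--> {1,2,3,4,5}  [seen]
{1,3,5} --x--> {2,3,4,5}  [seen]
{1,3,5} --y--> {1,2,3,5}  [new]
{1,2,4,5} --x--> {1,2,3,4,5}  [seen]
{1,2,4,5} --y--> {1,2,3,4,5}  [seen]
{1,2,3,5} --x--> {2,3,4,5}  [seen]
{1,2,3,5} --y--> {1,2,3,4,5}  [seen]
Reachable DFA states: {1}, {2,3,4,5}, {1,5}, {1,2,3,4}, {1,2,3,4,5}, {1,3,5}, {1,2,4,5}, {1,2,3,5}.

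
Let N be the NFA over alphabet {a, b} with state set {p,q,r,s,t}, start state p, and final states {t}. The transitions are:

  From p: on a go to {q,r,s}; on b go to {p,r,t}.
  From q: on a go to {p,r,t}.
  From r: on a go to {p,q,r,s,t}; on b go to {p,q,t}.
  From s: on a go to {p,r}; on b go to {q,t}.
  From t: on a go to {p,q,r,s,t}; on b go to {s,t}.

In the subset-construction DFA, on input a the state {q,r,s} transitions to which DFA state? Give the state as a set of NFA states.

{p,q,r,s,t}

δ(q,a) = {p,r,t}; δ(r,a) = {p,q,r,s,t}; δ(s,a) = {p,r}.
Union: {p,q,r,s,t}.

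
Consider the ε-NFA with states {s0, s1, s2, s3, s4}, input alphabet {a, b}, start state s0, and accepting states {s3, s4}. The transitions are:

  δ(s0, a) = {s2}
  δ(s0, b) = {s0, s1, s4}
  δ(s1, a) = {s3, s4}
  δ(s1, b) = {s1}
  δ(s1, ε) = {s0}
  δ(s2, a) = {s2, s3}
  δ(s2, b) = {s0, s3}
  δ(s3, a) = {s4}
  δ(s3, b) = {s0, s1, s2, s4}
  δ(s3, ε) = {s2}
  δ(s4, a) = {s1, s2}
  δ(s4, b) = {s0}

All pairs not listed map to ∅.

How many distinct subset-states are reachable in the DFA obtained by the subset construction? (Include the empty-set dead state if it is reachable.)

Start state of the DFA: {s0} (ε-closure of the NFA start).
{s0} --a--> {s2}  [new]
{s0} --b--> {s0, s1, s4}  [new]
{s2} --a--> {s2, s3}  [new]
{s2} --b--> {s0, s2, s3}  [new]
{s0, s1, s4} --a--> {s0, s1, s2, s3, s4}  [new]
{s0, s1, s4} --b--> {s0, s1, s4}  [seen]
{s2, s3} --a--> {s2, s3, s4}  [new]
{s2, s3} --b--> {s0, s1, s2, s3, s4}  [seen]
{s0, s2, s3} --a--> {s2, s3, s4}  [seen]
{s0, s2, s3} --b--> {s0, s1, s2, s3, s4}  [seen]
{s0, s1, s2, s3, s4} --a--> {s0, s1, s2, s3, s4}  [seen]
{s0, s1, s2, s3, s4} --b--> {s0, s1, s2, s3, s4}  [seen]
{s2, s3, s4} --a--> {s0, s1, s2, s3, s4}  [seen]
{s2, s3, s4} --b--> {s0, s1, s2, s3, s4}  [seen]
Reachable DFA states: {s0}, {s2}, {s0, s1, s4}, {s2, s3}, {s0, s2, s3}, {s0, s1, s2, s3, s4}, {s2, s3, s4}.

7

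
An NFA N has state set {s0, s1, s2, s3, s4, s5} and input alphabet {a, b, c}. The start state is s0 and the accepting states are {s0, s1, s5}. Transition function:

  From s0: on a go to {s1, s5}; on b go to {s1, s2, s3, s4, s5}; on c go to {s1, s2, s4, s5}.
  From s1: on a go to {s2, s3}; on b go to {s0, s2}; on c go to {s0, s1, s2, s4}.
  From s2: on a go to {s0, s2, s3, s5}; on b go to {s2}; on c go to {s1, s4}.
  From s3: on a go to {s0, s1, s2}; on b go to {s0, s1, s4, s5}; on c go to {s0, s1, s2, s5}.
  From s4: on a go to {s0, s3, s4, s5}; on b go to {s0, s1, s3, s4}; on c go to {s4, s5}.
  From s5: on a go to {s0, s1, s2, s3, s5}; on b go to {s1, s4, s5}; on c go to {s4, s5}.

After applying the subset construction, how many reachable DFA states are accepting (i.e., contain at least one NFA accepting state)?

7

Start state of the DFA: {s0}.
{s0} --a--> {s1, s5}  [new]
{s0} --b--> {s1, s2, s3, s4, s5}  [new]
{s0} --c--> {s1, s2, s4, s5}  [new]
{s1, s5} --a--> {s0, s1, s2, s3, s5}  [new]
{s1, s5} --b--> {s0, s1, s2, s4, s5}  [new]
{s1, s5} --c--> {s0, s1, s2, s4, s5}  [seen]
{s1, s2, s3, s4, s5} --a--> {s0, s1, s2, s3, s4, s5}  [new]
{s1, s2, s3, s4, s5} --b--> {s0, s1, s2, s3, s4, s5}  [seen]
{s1, s2, s3, s4, s5} --c--> {s0, s1, s2, s4, s5}  [seen]
{s1, s2, s4, s5} --a--> {s0, s1, s2, s3, s4, s5}  [seen]
{s1, s2, s4, s5} --b--> {s0, s1, s2, s3, s4, s5}  [seen]
{s1, s2, s4, s5} --c--> {s0, s1, s2, s4, s5}  [seen]
{s0, s1, s2, s3, s5} --a--> {s0, s1, s2, s3, s5}  [seen]
{s0, s1, s2, s3, s5} --b--> {s0, s1, s2, s3, s4, s5}  [seen]
{s0, s1, s2, s3, s5} --c--> {s0, s1, s2, s4, s5}  [seen]
{s0, s1, s2, s4, s5} --a--> {s0, s1, s2, s3, s4, s5}  [seen]
{s0, s1, s2, s4, s5} --b--> {s0, s1, s2, s3, s4, s5}  [seen]
{s0, s1, s2, s4, s5} --c--> {s0, s1, s2, s4, s5}  [seen]
{s0, s1, s2, s3, s4, s5} --a--> {s0, s1, s2, s3, s4, s5}  [seen]
{s0, s1, s2, s3, s4, s5} --b--> {s0, s1, s2, s3, s4, s5}  [seen]
{s0, s1, s2, s3, s4, s5} --c--> {s0, s1, s2, s4, s5}  [seen]
Reachable DFA states: {s0}, {s1, s5}, {s1, s2, s3, s4, s5}, {s1, s2, s4, s5}, {s0, s1, s2, s3, s5}, {s0, s1, s2, s4, s5}, {s0, s1, s2, s3, s4, s5}.
Accepting DFA states (contain an NFA accepting state): {s0}, {s1, s5}, {s1, s2, s3, s4, s5}, {s1, s2, s4, s5}, {s0, s1, s2, s3, s5}, {s0, s1, s2, s4, s5}, {s0, s1, s2, s3, s4, s5}.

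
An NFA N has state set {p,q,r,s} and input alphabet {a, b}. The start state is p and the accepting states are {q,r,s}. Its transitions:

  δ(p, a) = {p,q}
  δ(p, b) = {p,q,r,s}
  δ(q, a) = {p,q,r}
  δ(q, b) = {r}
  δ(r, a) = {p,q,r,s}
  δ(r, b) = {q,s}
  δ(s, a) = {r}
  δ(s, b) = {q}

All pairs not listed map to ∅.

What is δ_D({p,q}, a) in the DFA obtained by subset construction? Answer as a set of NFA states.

δ(p,a) = {p,q}; δ(q,a) = {p,q,r}.
Union: {p,q,r}.

{p,q,r}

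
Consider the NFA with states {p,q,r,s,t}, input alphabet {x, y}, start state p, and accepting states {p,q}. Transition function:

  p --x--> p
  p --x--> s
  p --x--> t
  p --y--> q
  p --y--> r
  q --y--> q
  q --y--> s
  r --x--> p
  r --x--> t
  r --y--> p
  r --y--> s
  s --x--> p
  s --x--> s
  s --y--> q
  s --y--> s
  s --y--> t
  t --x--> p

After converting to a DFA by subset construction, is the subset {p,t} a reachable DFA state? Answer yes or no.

Start state of the DFA: {p}.
{p} --x--> {p,s,t}  [new]
{p} --y--> {q,r}  [new]
{p,s,t} --x--> {p,s,t}  [seen]
{p,s,t} --y--> {q,r,s,t}  [new]
{q,r} --x--> {p,t}  [new]
{q,r} --y--> {p,q,s}  [new]
{q,r,s,t} --x--> {p,s,t}  [seen]
{q,r,s,t} --y--> {p,q,s,t}  [new]
{p,t} --x--> {p,s,t}  [seen]
{p,t} --y--> {q,r}  [seen]
{p,q,s} --x--> {p,s,t}  [seen]
{p,q,s} --y--> {q,r,s,t}  [seen]
{p,q,s,t} --x--> {p,s,t}  [seen]
{p,q,s,t} --y--> {q,r,s,t}  [seen]
Reachable DFA states: {p}, {p,s,t}, {q,r}, {q,r,s,t}, {p,t}, {p,q,s}, {p,q,s,t}.
{p,t} is among them.

yes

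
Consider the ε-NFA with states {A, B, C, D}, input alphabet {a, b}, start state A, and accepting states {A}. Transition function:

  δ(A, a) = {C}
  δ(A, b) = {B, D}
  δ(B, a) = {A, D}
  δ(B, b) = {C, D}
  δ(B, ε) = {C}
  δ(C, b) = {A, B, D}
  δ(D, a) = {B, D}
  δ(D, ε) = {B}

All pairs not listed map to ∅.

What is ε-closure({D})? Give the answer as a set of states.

Begin with {D}.
D →ε {B}; add B.
B →ε {C}; add C.
ε-closure = {B, C, D}.

{B, C, D}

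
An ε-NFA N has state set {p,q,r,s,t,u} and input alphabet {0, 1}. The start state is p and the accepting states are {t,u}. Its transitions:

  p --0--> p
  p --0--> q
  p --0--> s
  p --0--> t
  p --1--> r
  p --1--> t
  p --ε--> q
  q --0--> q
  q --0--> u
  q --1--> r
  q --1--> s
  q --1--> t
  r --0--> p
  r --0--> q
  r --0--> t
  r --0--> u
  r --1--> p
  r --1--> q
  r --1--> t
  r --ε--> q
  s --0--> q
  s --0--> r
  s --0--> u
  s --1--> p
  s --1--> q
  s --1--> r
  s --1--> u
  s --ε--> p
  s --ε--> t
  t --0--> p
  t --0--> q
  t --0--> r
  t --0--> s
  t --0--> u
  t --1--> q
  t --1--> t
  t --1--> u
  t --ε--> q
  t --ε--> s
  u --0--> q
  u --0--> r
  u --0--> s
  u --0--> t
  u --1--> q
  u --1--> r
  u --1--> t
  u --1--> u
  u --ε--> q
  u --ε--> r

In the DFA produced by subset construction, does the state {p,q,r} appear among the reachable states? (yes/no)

no

Start state of the DFA: {p,q} (ε-closure of the NFA start).
{p,q} --0--> {p,q,r,s,t,u}  [new]
{p,q} --1--> {p,q,r,s,t}  [new]
{p,q,r,s,t,u} --0--> {p,q,r,s,t,u}  [seen]
{p,q,r,s,t,u} --1--> {p,q,r,s,t,u}  [seen]
{p,q,r,s,t} --0--> {p,q,r,s,t,u}  [seen]
{p,q,r,s,t} --1--> {p,q,r,s,t,u}  [seen]
Reachable DFA states: {p,q}, {p,q,r,s,t,u}, {p,q,r,s,t}.
{p,q,r} is not among them.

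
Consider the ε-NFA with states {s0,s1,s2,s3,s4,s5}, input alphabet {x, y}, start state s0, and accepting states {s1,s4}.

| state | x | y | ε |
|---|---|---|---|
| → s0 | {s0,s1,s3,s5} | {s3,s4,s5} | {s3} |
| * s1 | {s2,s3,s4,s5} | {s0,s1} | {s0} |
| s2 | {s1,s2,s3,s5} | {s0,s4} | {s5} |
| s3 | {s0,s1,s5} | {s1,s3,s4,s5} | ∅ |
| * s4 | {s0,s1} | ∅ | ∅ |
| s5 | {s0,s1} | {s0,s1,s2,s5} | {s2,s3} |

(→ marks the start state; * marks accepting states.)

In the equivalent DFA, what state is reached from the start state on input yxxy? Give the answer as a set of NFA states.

{s0,s1,s2,s3,s4,s5}

Start: {s0,s3}.
δ(s0,y) = {s3,s4,s5}; δ(s3,y) = {s1,s3,s4,s5}.
Union: {s1,s3,s4,s5}.
ε-closure gives {s0,s1,s2,s3,s4,s5}.
After y: {s0,s1,s2,s3,s4,s5}.
δ(s0,x) = {s0,s1,s3,s5}; δ(s1,x) = {s2,s3,s4,s5}; δ(s2,x) = {s1,s2,s3,s5}; δ(s3,x) = {s0,s1,s5}; δ(s4,x) = {s0,s1}; δ(s5,x) = {s0,s1}.
Union: {s0,s1,s2,s3,s4,s5}.
After x: {s0,s1,s2,s3,s4,s5}.
δ(s0,x) = {s0,s1,s3,s5}; δ(s1,x) = {s2,s3,s4,s5}; δ(s2,x) = {s1,s2,s3,s5}; δ(s3,x) = {s0,s1,s5}; δ(s4,x) = {s0,s1}; δ(s5,x) = {s0,s1}.
Union: {s0,s1,s2,s3,s4,s5}.
After x: {s0,s1,s2,s3,s4,s5}.
δ(s0,y) = {s3,s4,s5}; δ(s1,y) = {s0,s1}; δ(s2,y) = {s0,s4}; δ(s3,y) = {s1,s3,s4,s5}; δ(s4,y) = ∅; δ(s5,y) = {s0,s1,s2,s5}.
Union: {s0,s1,s2,s3,s4,s5}.
After y: {s0,s1,s2,s3,s4,s5}.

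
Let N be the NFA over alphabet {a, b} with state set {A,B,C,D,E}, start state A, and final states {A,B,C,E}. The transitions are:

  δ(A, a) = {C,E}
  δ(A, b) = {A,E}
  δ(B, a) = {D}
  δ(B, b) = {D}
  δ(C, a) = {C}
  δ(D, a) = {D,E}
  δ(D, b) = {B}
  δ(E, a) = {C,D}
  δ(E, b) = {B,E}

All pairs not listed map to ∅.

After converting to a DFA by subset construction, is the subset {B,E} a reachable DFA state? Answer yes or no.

yes

Start state of the DFA: {A}.
{A} --a--> {C,E}  [new]
{A} --b--> {A,E}  [new]
{C,E} --a--> {C,D}  [new]
{C,E} --b--> {B,E}  [new]
{A,E} --a--> {C,D,E}  [new]
{A,E} --b--> {A,B,E}  [new]
{C,D} --a--> {C,D,E}  [seen]
{C,D} --b--> {B}  [new]
{B,E} --a--> {C,D}  [seen]
{B,E} --b--> {B,D,E}  [new]
{C,D,E} --a--> {C,D,E}  [seen]
{C,D,E} --b--> {B,E}  [seen]
{A,B,E} --a--> {C,D,E}  [seen]
{A,B,E} --b--> {A,B,D,E}  [new]
{B} --a--> {D}  [new]
{B} --b--> {D}  [seen]
{B,D,E} --a--> {C,D,E}  [seen]
{B,D,E} --b--> {B,D,E}  [seen]
{A,B,D,E} --a--> {C,D,E}  [seen]
{A,B,D,E} --b--> {A,B,D,E}  [seen]
{D} --a--> {D,E}  [new]
{D} --b--> {B}  [seen]
{D,E} --a--> {C,D,E}  [seen]
{D,E} --b--> {B,E}  [seen]
Reachable DFA states: {A}, {C,E}, {A,E}, {C,D}, {B,E}, {C,D,E}, {A,B,E}, {B}, {B,D,E}, {A,B,D,E}, {D}, {D,E}.
{B,E} is among them.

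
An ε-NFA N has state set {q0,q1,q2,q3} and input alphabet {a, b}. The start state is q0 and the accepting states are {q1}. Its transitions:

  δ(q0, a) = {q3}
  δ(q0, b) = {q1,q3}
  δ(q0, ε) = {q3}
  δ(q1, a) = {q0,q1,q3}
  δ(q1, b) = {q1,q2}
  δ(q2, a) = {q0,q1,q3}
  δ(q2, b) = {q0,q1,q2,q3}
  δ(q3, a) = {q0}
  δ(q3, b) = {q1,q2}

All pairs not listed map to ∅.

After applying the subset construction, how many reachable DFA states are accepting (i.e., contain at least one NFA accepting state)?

3

Start state of the DFA: {q0,q3} (ε-closure of the NFA start).
{q0,q3} --a--> {q0,q3}  [seen]
{q0,q3} --b--> {q1,q2,q3}  [new]
{q1,q2,q3} --a--> {q0,q1,q3}  [new]
{q1,q2,q3} --b--> {q0,q1,q2,q3}  [new]
{q0,q1,q3} --a--> {q0,q1,q3}  [seen]
{q0,q1,q3} --b--> {q1,q2,q3}  [seen]
{q0,q1,q2,q3} --a--> {q0,q1,q3}  [seen]
{q0,q1,q2,q3} --b--> {q0,q1,q2,q3}  [seen]
Reachable DFA states: {q0,q3}, {q1,q2,q3}, {q0,q1,q3}, {q0,q1,q2,q3}.
Accepting DFA states (contain an NFA accepting state): {q1,q2,q3}, {q0,q1,q3}, {q0,q1,q2,q3}.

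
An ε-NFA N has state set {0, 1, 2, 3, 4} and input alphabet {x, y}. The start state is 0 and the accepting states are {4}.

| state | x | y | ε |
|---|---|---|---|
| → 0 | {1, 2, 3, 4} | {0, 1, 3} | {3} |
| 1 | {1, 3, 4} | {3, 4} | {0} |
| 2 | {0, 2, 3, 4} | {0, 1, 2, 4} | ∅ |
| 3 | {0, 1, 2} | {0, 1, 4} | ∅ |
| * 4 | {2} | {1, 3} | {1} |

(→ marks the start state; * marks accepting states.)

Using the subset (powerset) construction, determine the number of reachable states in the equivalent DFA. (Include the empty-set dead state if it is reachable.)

3

Start state of the DFA: {0, 3} (ε-closure of the NFA start).
{0, 3} --x--> {0, 1, 2, 3, 4}  [new]
{0, 3} --y--> {0, 1, 3, 4}  [new]
{0, 1, 2, 3, 4} --x--> {0, 1, 2, 3, 4}  [seen]
{0, 1, 2, 3, 4} --y--> {0, 1, 2, 3, 4}  [seen]
{0, 1, 3, 4} --x--> {0, 1, 2, 3, 4}  [seen]
{0, 1, 3, 4} --y--> {0, 1, 3, 4}  [seen]
Reachable DFA states: {0, 3}, {0, 1, 2, 3, 4}, {0, 1, 3, 4}.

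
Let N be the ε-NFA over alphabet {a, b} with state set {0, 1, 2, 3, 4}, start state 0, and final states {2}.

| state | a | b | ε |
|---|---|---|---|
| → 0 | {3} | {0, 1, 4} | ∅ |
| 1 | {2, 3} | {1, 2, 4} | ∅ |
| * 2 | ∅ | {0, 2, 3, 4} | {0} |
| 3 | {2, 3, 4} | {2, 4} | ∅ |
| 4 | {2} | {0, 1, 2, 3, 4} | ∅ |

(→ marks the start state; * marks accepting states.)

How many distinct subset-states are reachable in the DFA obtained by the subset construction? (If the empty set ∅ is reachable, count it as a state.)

Start state of the DFA: {0} (ε-closure of the NFA start).
{0} --a--> {3}  [new]
{0} --b--> {0, 1, 4}  [new]
{3} --a--> {0, 2, 3, 4}  [new]
{3} --b--> {0, 2, 4}  [new]
{0, 1, 4} --a--> {0, 2, 3}  [new]
{0, 1, 4} --b--> {0, 1, 2, 3, 4}  [new]
{0, 2, 3, 4} --a--> {0, 2, 3, 4}  [seen]
{0, 2, 3, 4} --b--> {0, 1, 2, 3, 4}  [seen]
{0, 2, 4} --a--> {0, 2, 3}  [seen]
{0, 2, 4} --b--> {0, 1, 2, 3, 4}  [seen]
{0, 2, 3} --a--> {0, 2, 3, 4}  [seen]
{0, 2, 3} --b--> {0, 1, 2, 3, 4}  [seen]
{0, 1, 2, 3, 4} --a--> {0, 2, 3, 4}  [seen]
{0, 1, 2, 3, 4} --b--> {0, 1, 2, 3, 4}  [seen]
Reachable DFA states: {0}, {3}, {0, 1, 4}, {0, 2, 3, 4}, {0, 2, 4}, {0, 2, 3}, {0, 1, 2, 3, 4}.

7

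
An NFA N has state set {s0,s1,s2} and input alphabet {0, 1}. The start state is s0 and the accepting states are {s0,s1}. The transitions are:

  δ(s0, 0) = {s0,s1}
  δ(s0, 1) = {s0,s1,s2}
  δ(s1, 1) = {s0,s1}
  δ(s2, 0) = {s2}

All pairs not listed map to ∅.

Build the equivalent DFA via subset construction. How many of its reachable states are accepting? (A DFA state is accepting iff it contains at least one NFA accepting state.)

Start state of the DFA: {s0}.
{s0} --0--> {s0,s1}  [new]
{s0} --1--> {s0,s1,s2}  [new]
{s0,s1} --0--> {s0,s1}  [seen]
{s0,s1} --1--> {s0,s1,s2}  [seen]
{s0,s1,s2} --0--> {s0,s1,s2}  [seen]
{s0,s1,s2} --1--> {s0,s1,s2}  [seen]
Reachable DFA states: {s0}, {s0,s1}, {s0,s1,s2}.
Accepting DFA states (contain an NFA accepting state): {s0}, {s0,s1}, {s0,s1,s2}.

3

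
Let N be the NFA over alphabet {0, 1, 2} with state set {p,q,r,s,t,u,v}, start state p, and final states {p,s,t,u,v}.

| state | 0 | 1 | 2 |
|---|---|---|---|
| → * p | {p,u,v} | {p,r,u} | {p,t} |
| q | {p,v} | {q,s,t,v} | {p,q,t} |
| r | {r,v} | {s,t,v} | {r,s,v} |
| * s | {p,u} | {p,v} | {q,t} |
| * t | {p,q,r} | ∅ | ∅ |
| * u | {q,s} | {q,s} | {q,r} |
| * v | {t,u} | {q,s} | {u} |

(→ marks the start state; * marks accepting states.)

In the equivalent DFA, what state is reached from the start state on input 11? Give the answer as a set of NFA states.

{p,q,r,s,t,u,v}

Start: {p}.
δ(p,1) = {p,r,u}.
Union: {p,r,u}.
After 1: {p,r,u}.
δ(p,1) = {p,r,u}; δ(r,1) = {s,t,v}; δ(u,1) = {q,s}.
Union: {p,q,r,s,t,u,v}.
After 1: {p,q,r,s,t,u,v}.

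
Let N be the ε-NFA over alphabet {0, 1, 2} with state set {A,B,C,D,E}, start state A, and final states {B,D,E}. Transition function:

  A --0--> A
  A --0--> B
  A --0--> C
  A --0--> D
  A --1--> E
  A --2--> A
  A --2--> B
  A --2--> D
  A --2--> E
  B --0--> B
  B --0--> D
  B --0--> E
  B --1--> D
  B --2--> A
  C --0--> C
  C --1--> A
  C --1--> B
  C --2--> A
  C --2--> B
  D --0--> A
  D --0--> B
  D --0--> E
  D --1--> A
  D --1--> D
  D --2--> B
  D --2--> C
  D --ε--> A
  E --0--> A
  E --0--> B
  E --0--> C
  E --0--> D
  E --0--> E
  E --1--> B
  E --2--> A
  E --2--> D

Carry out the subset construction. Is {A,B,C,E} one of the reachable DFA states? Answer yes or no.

Start state of the DFA: {A} (ε-closure of the NFA start).
{A} --0--> {A,B,C,D}  [new]
{A} --1--> {E}  [new]
{A} --2--> {A,B,D,E}  [new]
{A,B,C,D} --0--> {A,B,C,D,E}  [new]
{A,B,C,D} --1--> {A,B,D,E}  [seen]
{A,B,C,D} --2--> {A,B,C,D,E}  [seen]
{E} --0--> {A,B,C,D,E}  [seen]
{E} --1--> {B}  [new]
{E} --2--> {A,D}  [new]
{A,B,D,E} --0--> {A,B,C,D,E}  [seen]
{A,B,D,E} --1--> {A,B,D,E}  [seen]
{A,B,D,E} --2--> {A,B,C,D,E}  [seen]
{A,B,C,D,E} --0--> {A,B,C,D,E}  [seen]
{A,B,C,D,E} --1--> {A,B,D,E}  [seen]
{A,B,C,D,E} --2--> {A,B,C,D,E}  [seen]
{B} --0--> {A,B,D,E}  [seen]
{B} --1--> {A,D}  [seen]
{B} --2--> {A}  [seen]
{A,D} --0--> {A,B,C,D,E}  [seen]
{A,D} --1--> {A,D,E}  [new]
{A,D} --2--> {A,B,C,D,E}  [seen]
{A,D,E} --0--> {A,B,C,D,E}  [seen]
{A,D,E} --1--> {A,B,D,E}  [seen]
{A,D,E} --2--> {A,B,C,D,E}  [seen]
Reachable DFA states: {A}, {A,B,C,D}, {E}, {A,B,D,E}, {A,B,C,D,E}, {B}, {A,D}, {A,D,E}.
{A,B,C,E} is not among them.

no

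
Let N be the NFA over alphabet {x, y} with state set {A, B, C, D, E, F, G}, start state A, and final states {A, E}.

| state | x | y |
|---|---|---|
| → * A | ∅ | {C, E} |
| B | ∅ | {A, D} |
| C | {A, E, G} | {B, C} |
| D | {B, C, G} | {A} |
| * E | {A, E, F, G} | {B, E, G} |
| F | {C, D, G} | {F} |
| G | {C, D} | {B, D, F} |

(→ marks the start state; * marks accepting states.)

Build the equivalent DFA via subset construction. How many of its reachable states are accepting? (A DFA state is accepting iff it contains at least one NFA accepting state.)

7

Start state of the DFA: {A}.
{A} --x--> ∅  [new]
{A} --y--> {C, E}  [new]
∅ --x--> ∅  [seen]
∅ --y--> ∅  [seen]
{C, E} --x--> {A, E, F, G}  [new]
{C, E} --y--> {B, C, E, G}  [new]
{A, E, F, G} --x--> {A, C, D, E, F, G}  [new]
{A, E, F, G} --y--> {B, C, D, E, F, G}  [new]
{B, C, E, G} --x--> {A, C, D, E, F, G}  [seen]
{B, C, E, G} --y--> {A, B, C, D, E, F, G}  [new]
{A, C, D, E, F, G} --x--> {A, B, C, D, E, F, G}  [seen]
{A, C, D, E, F, G} --y--> {A, B, C, D, E, F, G}  [seen]
{B, C, D, E, F, G} --x--> {A, B, C, D, E, F, G}  [seen]
{B, C, D, E, F, G} --y--> {A, B, C, D, E, F, G}  [seen]
{A, B, C, D, E, F, G} --x--> {A, B, C, D, E, F, G}  [seen]
{A, B, C, D, E, F, G} --y--> {A, B, C, D, E, F, G}  [seen]
Reachable DFA states: {A}, ∅, {C, E}, {A, E, F, G}, {B, C, E, G}, {A, C, D, E, F, G}, {B, C, D, E, F, G}, {A, B, C, D, E, F, G}.
Accepting DFA states (contain an NFA accepting state): {A}, {C, E}, {A, E, F, G}, {B, C, E, G}, {A, C, D, E, F, G}, {B, C, D, E, F, G}, {A, B, C, D, E, F, G}.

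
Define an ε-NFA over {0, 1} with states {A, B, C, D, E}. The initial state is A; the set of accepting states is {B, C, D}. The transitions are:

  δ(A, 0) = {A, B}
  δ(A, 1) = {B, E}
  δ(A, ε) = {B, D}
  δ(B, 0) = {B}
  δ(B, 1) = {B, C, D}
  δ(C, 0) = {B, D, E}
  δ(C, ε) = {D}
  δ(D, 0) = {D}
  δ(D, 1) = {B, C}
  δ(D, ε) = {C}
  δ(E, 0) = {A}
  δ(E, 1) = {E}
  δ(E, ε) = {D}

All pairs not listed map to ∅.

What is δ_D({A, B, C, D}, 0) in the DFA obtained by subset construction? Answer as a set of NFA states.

{A, B, C, D, E}

δ(A,0) = {A, B}; δ(B,0) = {B}; δ(C,0) = {B, D, E}; δ(D,0) = {D}.
Union: {A, B, D, E}.
ε-closure gives {A, B, C, D, E}.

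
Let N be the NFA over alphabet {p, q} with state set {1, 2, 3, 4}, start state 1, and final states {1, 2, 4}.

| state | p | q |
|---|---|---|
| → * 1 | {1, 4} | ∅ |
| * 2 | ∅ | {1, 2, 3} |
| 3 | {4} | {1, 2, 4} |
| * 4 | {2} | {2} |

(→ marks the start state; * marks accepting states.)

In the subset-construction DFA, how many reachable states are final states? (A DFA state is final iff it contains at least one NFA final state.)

6

Start state of the DFA: {1}.
{1} --p--> {1, 4}  [new]
{1} --q--> ∅  [new]
{1, 4} --p--> {1, 2, 4}  [new]
{1, 4} --q--> {2}  [new]
∅ --p--> ∅  [seen]
∅ --q--> ∅  [seen]
{1, 2, 4} --p--> {1, 2, 4}  [seen]
{1, 2, 4} --q--> {1, 2, 3}  [new]
{2} --p--> ∅  [seen]
{2} --q--> {1, 2, 3}  [seen]
{1, 2, 3} --p--> {1, 4}  [seen]
{1, 2, 3} --q--> {1, 2, 3, 4}  [new]
{1, 2, 3, 4} --p--> {1, 2, 4}  [seen]
{1, 2, 3, 4} --q--> {1, 2, 3, 4}  [seen]
Reachable DFA states: {1}, {1, 4}, ∅, {1, 2, 4}, {2}, {1, 2, 3}, {1, 2, 3, 4}.
Accepting DFA states (contain an NFA accepting state): {1}, {1, 4}, {1, 2, 4}, {2}, {1, 2, 3}, {1, 2, 3, 4}.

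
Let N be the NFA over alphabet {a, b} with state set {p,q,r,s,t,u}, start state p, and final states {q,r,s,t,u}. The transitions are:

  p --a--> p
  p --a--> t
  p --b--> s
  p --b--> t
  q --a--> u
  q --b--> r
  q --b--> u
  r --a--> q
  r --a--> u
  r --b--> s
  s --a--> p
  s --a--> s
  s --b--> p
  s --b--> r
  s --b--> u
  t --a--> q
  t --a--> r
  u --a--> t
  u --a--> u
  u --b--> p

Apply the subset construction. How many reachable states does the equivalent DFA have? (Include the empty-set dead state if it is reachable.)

15

Start state of the DFA: {p}.
{p} --a--> {p,t}  [new]
{p} --b--> {s,t}  [new]
{p,t} --a--> {p,q,r,t}  [new]
{p,t} --b--> {s,t}  [seen]
{s,t} --a--> {p,q,r,s}  [new]
{s,t} --b--> {p,r,u}  [new]
{p,q,r,t} --a--> {p,q,r,t,u}  [new]
{p,q,r,t} --b--> {r,s,t,u}  [new]
{p,q,r,s} --a--> {p,q,s,t,u}  [new]
{p,q,r,s} --b--> {p,r,s,t,u}  [new]
{p,r,u} --a--> {p,q,t,u}  [new]
{p,r,u} --b--> {p,s,t}  [new]
{p,q,r,t,u} --a--> {p,q,r,t,u}  [seen]
{p,q,r,t,u} --b--> {p,r,s,t,u}  [seen]
{r,s,t,u} --a--> {p,q,r,s,t,u}  [new]
{r,s,t,u} --b--> {p,r,s,u}  [new]
{p,q,s,t,u} --a--> {p,q,r,s,t,u}  [seen]
{p,q,s,t,u} --b--> {p,r,s,t,u}  [seen]
{p,r,s,t,u} --a--> {p,q,r,s,t,u}  [seen]
{p,r,s,t,u} --b--> {p,r,s,t,u}  [seen]
{p,q,t,u} --a--> {p,q,r,t,u}  [seen]
{p,q,t,u} --b--> {p,r,s,t,u}  [seen]
{p,s,t} --a--> {p,q,r,s,t}  [new]
{p,s,t} --b--> {p,r,s,t,u}  [seen]
{p,q,r,s,t,u} --a--> {p,q,r,s,t,u}  [seen]
{p,q,r,s,t,u} --b--> {p,r,s,t,u}  [seen]
{p,r,s,u} --a--> {p,q,s,t,u}  [seen]
{p,r,s,u} --b--> {p,r,s,t,u}  [seen]
{p,q,r,s,t} --a--> {p,q,r,s,t,u}  [seen]
{p,q,r,s,t} --b--> {p,r,s,t,u}  [seen]
Reachable DFA states: {p}, {p,t}, {s,t}, {p,q,r,t}, {p,q,r,s}, {p,r,u}, {p,q,r,t,u}, {r,s,t,u}, {p,q,s,t,u}, {p,r,s,t,u}, {p,q,t,u}, {p,s,t}, {p,q,r,s,t,u}, {p,r,s,u}, {p,q,r,s,t}.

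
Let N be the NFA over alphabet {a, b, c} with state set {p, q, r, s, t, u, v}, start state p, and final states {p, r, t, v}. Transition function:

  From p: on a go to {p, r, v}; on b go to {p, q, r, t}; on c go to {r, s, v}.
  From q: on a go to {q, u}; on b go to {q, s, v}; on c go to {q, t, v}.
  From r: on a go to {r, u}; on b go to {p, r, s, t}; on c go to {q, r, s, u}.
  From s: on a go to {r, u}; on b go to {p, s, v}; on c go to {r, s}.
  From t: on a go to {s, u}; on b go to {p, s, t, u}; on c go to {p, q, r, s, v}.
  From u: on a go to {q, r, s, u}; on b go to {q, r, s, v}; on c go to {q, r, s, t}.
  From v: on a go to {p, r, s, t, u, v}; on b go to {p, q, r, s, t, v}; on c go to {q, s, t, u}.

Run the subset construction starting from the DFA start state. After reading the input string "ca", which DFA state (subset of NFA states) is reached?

Start: {p}.
δ(p,c) = {r, s, v}.
Union: {r, s, v}.
After c: {r, s, v}.
δ(r,a) = {r, u}; δ(s,a) = {r, u}; δ(v,a) = {p, r, s, t, u, v}.
Union: {p, r, s, t, u, v}.
After a: {p, r, s, t, u, v}.

{p, r, s, t, u, v}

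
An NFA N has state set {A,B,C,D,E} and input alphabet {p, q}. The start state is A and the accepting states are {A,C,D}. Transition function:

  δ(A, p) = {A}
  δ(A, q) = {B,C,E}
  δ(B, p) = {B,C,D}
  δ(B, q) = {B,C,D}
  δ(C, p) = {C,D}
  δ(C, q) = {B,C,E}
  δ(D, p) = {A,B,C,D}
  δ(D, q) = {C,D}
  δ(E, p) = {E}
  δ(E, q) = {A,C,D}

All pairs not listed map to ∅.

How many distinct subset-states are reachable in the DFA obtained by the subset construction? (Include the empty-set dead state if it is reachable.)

Start state of the DFA: {A}.
{A} --p--> {A}  [seen]
{A} --q--> {B,C,E}  [new]
{B,C,E} --p--> {B,C,D,E}  [new]
{B,C,E} --q--> {A,B,C,D,E}  [new]
{B,C,D,E} --p--> {A,B,C,D,E}  [seen]
{B,C,D,E} --q--> {A,B,C,D,E}  [seen]
{A,B,C,D,E} --p--> {A,B,C,D,E}  [seen]
{A,B,C,D,E} --q--> {A,B,C,D,E}  [seen]
Reachable DFA states: {A}, {B,C,E}, {B,C,D,E}, {A,B,C,D,E}.

4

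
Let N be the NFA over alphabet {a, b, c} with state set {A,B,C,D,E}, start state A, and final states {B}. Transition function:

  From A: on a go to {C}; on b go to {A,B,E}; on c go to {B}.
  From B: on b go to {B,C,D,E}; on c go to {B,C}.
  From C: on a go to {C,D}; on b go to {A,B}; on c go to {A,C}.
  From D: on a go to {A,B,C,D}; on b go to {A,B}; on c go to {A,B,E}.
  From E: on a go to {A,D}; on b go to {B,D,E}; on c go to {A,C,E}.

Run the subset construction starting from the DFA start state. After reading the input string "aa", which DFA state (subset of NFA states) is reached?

Start: {A}.
δ(A,a) = {C}.
Union: {C}.
After a: {C}.
δ(C,a) = {C,D}.
Union: {C,D}.
After a: {C,D}.

{C,D}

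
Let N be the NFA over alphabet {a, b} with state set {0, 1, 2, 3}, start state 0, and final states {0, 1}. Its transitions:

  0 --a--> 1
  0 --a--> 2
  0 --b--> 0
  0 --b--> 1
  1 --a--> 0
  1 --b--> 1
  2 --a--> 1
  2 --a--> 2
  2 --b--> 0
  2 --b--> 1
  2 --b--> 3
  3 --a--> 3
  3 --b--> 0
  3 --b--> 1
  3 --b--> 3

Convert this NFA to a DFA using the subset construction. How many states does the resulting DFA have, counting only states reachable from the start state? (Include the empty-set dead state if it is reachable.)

Start state of the DFA: {0}.
{0} --a--> {1, 2}  [new]
{0} --b--> {0, 1}  [new]
{1, 2} --a--> {0, 1, 2}  [new]
{1, 2} --b--> {0, 1, 3}  [new]
{0, 1} --a--> {0, 1, 2}  [seen]
{0, 1} --b--> {0, 1}  [seen]
{0, 1, 2} --a--> {0, 1, 2}  [seen]
{0, 1, 2} --b--> {0, 1, 3}  [seen]
{0, 1, 3} --a--> {0, 1, 2, 3}  [new]
{0, 1, 3} --b--> {0, 1, 3}  [seen]
{0, 1, 2, 3} --a--> {0, 1, 2, 3}  [seen]
{0, 1, 2, 3} --b--> {0, 1, 3}  [seen]
Reachable DFA states: {0}, {1, 2}, {0, 1}, {0, 1, 2}, {0, 1, 3}, {0, 1, 2, 3}.

6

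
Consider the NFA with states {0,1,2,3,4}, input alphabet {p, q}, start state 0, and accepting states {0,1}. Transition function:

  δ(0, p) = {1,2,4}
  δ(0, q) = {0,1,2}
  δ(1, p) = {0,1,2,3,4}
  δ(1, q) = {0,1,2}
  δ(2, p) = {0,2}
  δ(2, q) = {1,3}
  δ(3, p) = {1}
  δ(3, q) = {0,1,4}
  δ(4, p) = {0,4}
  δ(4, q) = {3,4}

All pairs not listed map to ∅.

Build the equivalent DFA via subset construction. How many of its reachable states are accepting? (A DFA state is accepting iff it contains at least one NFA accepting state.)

Start state of the DFA: {0}.
{0} --p--> {1,2,4}  [new]
{0} --q--> {0,1,2}  [new]
{1,2,4} --p--> {0,1,2,3,4}  [new]
{1,2,4} --q--> {0,1,2,3,4}  [seen]
{0,1,2} --p--> {0,1,2,3,4}  [seen]
{0,1,2} --q--> {0,1,2,3}  [new]
{0,1,2,3,4} --p--> {0,1,2,3,4}  [seen]
{0,1,2,3,4} --q--> {0,1,2,3,4}  [seen]
{0,1,2,3} --p--> {0,1,2,3,4}  [seen]
{0,1,2,3} --q--> {0,1,2,3,4}  [seen]
Reachable DFA states: {0}, {1,2,4}, {0,1,2}, {0,1,2,3,4}, {0,1,2,3}.
Accepting DFA states (contain an NFA accepting state): {0}, {1,2,4}, {0,1,2}, {0,1,2,3,4}, {0,1,2,3}.

5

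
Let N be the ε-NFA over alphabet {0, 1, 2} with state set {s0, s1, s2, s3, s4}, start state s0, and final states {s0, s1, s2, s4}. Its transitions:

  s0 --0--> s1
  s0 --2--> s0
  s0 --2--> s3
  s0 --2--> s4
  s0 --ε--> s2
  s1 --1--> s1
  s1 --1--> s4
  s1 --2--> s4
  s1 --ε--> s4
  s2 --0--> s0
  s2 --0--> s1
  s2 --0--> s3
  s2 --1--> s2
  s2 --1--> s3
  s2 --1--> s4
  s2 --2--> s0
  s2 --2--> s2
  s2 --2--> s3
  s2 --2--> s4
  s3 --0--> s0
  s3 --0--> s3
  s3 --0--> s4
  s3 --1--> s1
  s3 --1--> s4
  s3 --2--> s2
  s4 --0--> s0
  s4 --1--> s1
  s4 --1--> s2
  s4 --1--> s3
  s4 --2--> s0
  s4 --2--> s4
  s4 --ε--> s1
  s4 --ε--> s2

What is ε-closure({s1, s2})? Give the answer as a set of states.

{s1, s2, s4}

Begin with {s1, s2}.
s1 →ε {s4}; add s4.
ε-closure = {s1, s2, s4}.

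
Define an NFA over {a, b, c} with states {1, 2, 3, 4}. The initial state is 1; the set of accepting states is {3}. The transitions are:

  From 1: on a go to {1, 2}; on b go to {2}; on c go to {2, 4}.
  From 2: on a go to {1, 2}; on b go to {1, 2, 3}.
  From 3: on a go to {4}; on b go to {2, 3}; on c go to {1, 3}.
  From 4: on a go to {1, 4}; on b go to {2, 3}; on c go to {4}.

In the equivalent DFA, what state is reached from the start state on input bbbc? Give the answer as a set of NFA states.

Start: {1}.
δ(1,b) = {2}.
Union: {2}.
After b: {2}.
δ(2,b) = {1, 2, 3}.
Union: {1, 2, 3}.
After b: {1, 2, 3}.
δ(1,b) = {2}; δ(2,b) = {1, 2, 3}; δ(3,b) = {2, 3}.
Union: {1, 2, 3}.
After b: {1, 2, 3}.
δ(1,c) = {2, 4}; δ(2,c) = ∅; δ(3,c) = {1, 3}.
Union: {1, 2, 3, 4}.
After c: {1, 2, 3, 4}.

{1, 2, 3, 4}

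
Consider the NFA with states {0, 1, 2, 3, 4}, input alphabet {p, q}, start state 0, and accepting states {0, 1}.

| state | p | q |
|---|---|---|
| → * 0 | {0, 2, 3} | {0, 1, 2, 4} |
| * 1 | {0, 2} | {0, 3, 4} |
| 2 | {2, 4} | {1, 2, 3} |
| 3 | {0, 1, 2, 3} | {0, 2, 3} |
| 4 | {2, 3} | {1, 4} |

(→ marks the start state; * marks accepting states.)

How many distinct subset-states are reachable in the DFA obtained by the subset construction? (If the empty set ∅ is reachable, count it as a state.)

5

Start state of the DFA: {0}.
{0} --p--> {0, 2, 3}  [new]
{0} --q--> {0, 1, 2, 4}  [new]
{0, 2, 3} --p--> {0, 1, 2, 3, 4}  [new]
{0, 2, 3} --q--> {0, 1, 2, 3, 4}  [seen]
{0, 1, 2, 4} --p--> {0, 2, 3, 4}  [new]
{0, 1, 2, 4} --q--> {0, 1, 2, 3, 4}  [seen]
{0, 1, 2, 3, 4} --p--> {0, 1, 2, 3, 4}  [seen]
{0, 1, 2, 3, 4} --q--> {0, 1, 2, 3, 4}  [seen]
{0, 2, 3, 4} --p--> {0, 1, 2, 3, 4}  [seen]
{0, 2, 3, 4} --q--> {0, 1, 2, 3, 4}  [seen]
Reachable DFA states: {0}, {0, 2, 3}, {0, 1, 2, 4}, {0, 1, 2, 3, 4}, {0, 2, 3, 4}.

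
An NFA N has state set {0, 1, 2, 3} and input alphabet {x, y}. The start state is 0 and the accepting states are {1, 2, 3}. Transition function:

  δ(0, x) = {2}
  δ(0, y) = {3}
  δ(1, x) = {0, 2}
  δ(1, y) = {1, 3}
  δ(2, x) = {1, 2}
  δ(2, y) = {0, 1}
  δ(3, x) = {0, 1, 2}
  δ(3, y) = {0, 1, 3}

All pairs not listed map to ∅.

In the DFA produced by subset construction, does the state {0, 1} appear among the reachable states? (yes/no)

yes

Start state of the DFA: {0}.
{0} --x--> {2}  [new]
{0} --y--> {3}  [new]
{2} --x--> {1, 2}  [new]
{2} --y--> {0, 1}  [new]
{3} --x--> {0, 1, 2}  [new]
{3} --y--> {0, 1, 3}  [new]
{1, 2} --x--> {0, 1, 2}  [seen]
{1, 2} --y--> {0, 1, 3}  [seen]
{0, 1} --x--> {0, 2}  [new]
{0, 1} --y--> {1, 3}  [new]
{0, 1, 2} --x--> {0, 1, 2}  [seen]
{0, 1, 2} --y--> {0, 1, 3}  [seen]
{0, 1, 3} --x--> {0, 1, 2}  [seen]
{0, 1, 3} --y--> {0, 1, 3}  [seen]
{0, 2} --x--> {1, 2}  [seen]
{0, 2} --y--> {0, 1, 3}  [seen]
{1, 3} --x--> {0, 1, 2}  [seen]
{1, 3} --y--> {0, 1, 3}  [seen]
Reachable DFA states: {0}, {2}, {3}, {1, 2}, {0, 1}, {0, 1, 2}, {0, 1, 3}, {0, 2}, {1, 3}.
{0, 1} is among them.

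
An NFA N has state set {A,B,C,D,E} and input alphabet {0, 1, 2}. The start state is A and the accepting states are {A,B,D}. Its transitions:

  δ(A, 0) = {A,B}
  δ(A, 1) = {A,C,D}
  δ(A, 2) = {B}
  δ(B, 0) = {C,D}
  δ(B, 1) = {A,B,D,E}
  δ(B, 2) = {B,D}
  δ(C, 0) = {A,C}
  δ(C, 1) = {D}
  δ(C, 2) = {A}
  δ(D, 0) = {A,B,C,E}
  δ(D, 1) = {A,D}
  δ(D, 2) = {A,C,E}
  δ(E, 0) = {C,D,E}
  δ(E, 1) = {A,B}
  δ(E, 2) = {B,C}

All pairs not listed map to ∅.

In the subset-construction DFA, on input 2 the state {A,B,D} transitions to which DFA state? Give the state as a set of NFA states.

{A,B,C,D,E}

δ(A,2) = {B}; δ(B,2) = {B,D}; δ(D,2) = {A,C,E}.
Union: {A,B,C,D,E}.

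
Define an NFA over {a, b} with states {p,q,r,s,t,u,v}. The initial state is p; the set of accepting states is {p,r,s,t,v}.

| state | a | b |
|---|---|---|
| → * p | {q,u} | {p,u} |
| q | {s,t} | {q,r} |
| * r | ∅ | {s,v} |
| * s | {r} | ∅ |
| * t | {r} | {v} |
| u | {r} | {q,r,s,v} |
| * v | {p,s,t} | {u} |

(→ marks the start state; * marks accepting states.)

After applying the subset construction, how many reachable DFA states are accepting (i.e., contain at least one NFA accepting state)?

13

Start state of the DFA: {p}.
{p} --a--> {q,u}  [new]
{p} --b--> {p,u}  [new]
{q,u} --a--> {r,s,t}  [new]
{q,u} --b--> {q,r,s,v}  [new]
{p,u} --a--> {q,r,u}  [new]
{p,u} --b--> {p,q,r,s,u,v}  [new]
{r,s,t} --a--> {r}  [new]
{r,s,t} --b--> {s,v}  [new]
{q,r,s,v} --a--> {p,r,s,t}  [new]
{q,r,s,v} --b--> {q,r,s,u,v}  [new]
{q,r,u} --a--> {r,s,t}  [seen]
{q,r,u} --b--> {q,r,s,v}  [seen]
{p,q,r,s,u,v} --a--> {p,q,r,s,t,u}  [new]
{p,q,r,s,u,v} --b--> {p,q,r,s,u,v}  [seen]
{r} --a--> ∅  [new]
{r} --b--> {s,v}  [seen]
{s,v} --a--> {p,r,s,t}  [seen]
{s,v} --b--> {u}  [new]
{p,r,s,t} --a--> {q,r,u}  [seen]
{p,r,s,t} --b--> {p,s,u,v}  [new]
{q,r,s,u,v} --a--> {p,r,s,t}  [seen]
{q,r,s,u,v} --b--> {q,r,s,u,v}  [seen]
{p,q,r,s,t,u} --a--> {q,r,s,t,u}  [new]
{p,q,r,s,t,u} --b--> {p,q,r,s,u,v}  [seen]
∅ --a--> ∅  [seen]
∅ --b--> ∅  [seen]
{u} --a--> {r}  [seen]
{u} --b--> {q,r,s,v}  [seen]
{p,s,u,v} --a--> {p,q,r,s,t,u}  [seen]
{p,s,u,v} --b--> {p,q,r,s,u,v}  [seen]
{q,r,s,t,u} --a--> {r,s,t}  [seen]
{q,r,s,t,u} --b--> {q,r,s,v}  [seen]
Reachable DFA states: {p}, {q,u}, {p,u}, {r,s,t}, {q,r,s,v}, {q,r,u}, {p,q,r,s,u,v}, {r}, {s,v}, {p,r,s,t}, {q,r,s,u,v}, {p,q,r,s,t,u}, ∅, {u}, {p,s,u,v}, {q,r,s,t,u}.
Accepting DFA states (contain an NFA accepting state): {p}, {p,u}, {r,s,t}, {q,r,s,v}, {q,r,u}, {p,q,r,s,u,v}, {r}, {s,v}, {p,r,s,t}, {q,r,s,u,v}, {p,q,r,s,t,u}, {p,s,u,v}, {q,r,s,t,u}.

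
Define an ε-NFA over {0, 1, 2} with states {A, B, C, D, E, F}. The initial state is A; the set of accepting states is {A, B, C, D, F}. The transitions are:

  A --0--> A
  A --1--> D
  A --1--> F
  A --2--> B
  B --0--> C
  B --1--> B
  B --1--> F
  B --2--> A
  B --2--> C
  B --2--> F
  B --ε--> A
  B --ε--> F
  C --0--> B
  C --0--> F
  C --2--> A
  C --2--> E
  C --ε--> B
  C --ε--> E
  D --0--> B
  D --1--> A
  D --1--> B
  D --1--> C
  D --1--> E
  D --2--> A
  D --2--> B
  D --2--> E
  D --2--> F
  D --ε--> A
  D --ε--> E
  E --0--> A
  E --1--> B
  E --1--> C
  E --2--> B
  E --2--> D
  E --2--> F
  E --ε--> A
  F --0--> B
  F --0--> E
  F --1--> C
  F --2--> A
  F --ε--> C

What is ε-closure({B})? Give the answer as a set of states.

Begin with {B}.
B →ε {A, F}; add A, F.
F →ε {C}; add C.
C →ε {B, E}; add E.
ε-closure = {A, B, C, E, F}.

{A, B, C, E, F}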